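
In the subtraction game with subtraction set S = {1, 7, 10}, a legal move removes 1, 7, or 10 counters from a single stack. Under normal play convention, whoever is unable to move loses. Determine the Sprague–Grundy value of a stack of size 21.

0

G(0) = 0
G(1) = mex{0} = 1
G(2) = mex{1} = 0
G(3) = mex{0} = 1
G(4) = mex{1} = 0
G(5) = mex{0} = 1
G(6) = mex{1} = 0
G(7) = mex{0,0} = 1
G(8) = mex{1,1} = 0
G(9) = mex{0,0} = 1
G(10) = mex{1,1,0} = 2
G(11) = mex{2,0,1} = 3
G(12) = mex{3,1,0} = 2
G(13) = mex{2,0,1} = 3
G(14) = mex{3,1,0} = 2
G(15) = mex{2,0,1} = 3
G(16) = mex{3,1,0} = 2
G(17) = mex{2,2,1} = 0
G(18) = mex{0,3,0} = 1
G(19) = mex{1,2,1} = 0
G(20) = mex{0,3,2} = 1
G(21) = mex{1,2,3} = 0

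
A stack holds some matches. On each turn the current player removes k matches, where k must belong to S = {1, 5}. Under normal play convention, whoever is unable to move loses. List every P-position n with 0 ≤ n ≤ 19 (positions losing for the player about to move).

0, 2, 4, 6, 8, 10, 12, 14, 16, 18

n :  0  1  2  3  4  5  6  7  8  9 10 11 12 13 14 15 16 17 18 19
G :  0  1  0  1  0  1  0  1  0  1  0  1  0  1  0  1  0  1  0  1
P-positions are exactly the n with G(n) = 0.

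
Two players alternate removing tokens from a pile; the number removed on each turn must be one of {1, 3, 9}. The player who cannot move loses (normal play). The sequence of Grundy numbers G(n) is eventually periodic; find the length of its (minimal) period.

n :  0  1  2  3  4  5  6  7  8  9 10 11 12 13 14
G :  0  1  0  1  0  1  0  1  0  1  0  1  0  1  0
G(n+2) = G(n) holds for n = 0,…,8 (a full window of length max(S) = 9), so the sequence is purely periodic with period 2.

2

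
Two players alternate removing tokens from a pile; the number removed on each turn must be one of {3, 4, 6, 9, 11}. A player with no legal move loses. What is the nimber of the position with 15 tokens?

0

G(0) = 0
G(1) = mex{} = 0
G(2) = mex{} = 0
G(3) = mex{0} = 1
G(4) = mex{0,0} = 1
G(5) = mex{0,0} = 1
G(6) = mex{1,0,0} = 2
G(7) = mex{1,1,0} = 2
G(8) = mex{1,1,0} = 2
G(9) = mex{2,1,1,0} = 3
G(10) = mex{2,2,1,0} = 3
G(11) = mex{2,2,1,0,0} = 3
G(12) = mex{3,2,2,1,0} = 4
G(13) = mex{3,3,2,1,0} = 4
G(14) = mex{3,3,2,1,1} = 0
G(15) = mex{4,3,3,2,1} = 0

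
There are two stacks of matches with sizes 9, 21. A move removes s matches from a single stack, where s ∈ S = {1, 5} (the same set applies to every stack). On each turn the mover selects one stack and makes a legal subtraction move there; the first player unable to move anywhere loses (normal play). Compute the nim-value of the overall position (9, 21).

All stacks use S = {1, 5}:
G(0) = 0
G(1) = mex{0} = 1
G(2) = mex{1} = 0
G(3) = mex{0} = 1
G(4) = mex{1} = 0
G(5) = mex{0,0} = 1
G(6) = mex{1,1} = 0
G(7) = mex{0,0} = 1
G(8) = mex{1,1} = 0
G(9) = mex{0,0} = 1
G(10) = mex{1,1} = 0
G(11) = mex{0,0} = 1
G(12) = mex{1,1} = 0
G(13) = mex{0,0} = 1
G(14) = mex{1,1} = 0
G(15) = mex{0,0} = 1
G(16) = mex{1,1} = 0
G(17) = mex{0,0} = 1
G(18) = mex{1,1} = 0
G(19) = mex{0,0} = 1
G(20) = mex{1,1} = 0
G(21) = mex{0,0} = 1
Stack A: G(9) = 1.
Stack B: G(21) = 1.
Combined Grundy value = 1 ⊕ 1 = 0.

0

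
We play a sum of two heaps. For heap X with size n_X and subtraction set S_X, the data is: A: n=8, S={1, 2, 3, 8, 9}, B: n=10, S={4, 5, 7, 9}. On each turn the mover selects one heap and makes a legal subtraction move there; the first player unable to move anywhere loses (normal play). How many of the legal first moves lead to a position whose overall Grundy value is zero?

1

Heap A, S = {1, 2, 3, 8, 9}:
n : 0 1 2 3 4 5 6 7 8
G : 0 1 2 3 0 1 2 3 4
G_A(8) = 4.
Heap B, S = {4, 5, 7, 9}:
n :  0  1  2  3  4  5  6  7  8  9 10
G :  0  0  0  0  1  1  1  1  2  2  2
G_B(10) = 2.
Combined Grundy value = 4 ⊕ 2 = 6.
A winning move leaves total XOR = 0, i.e. changes one component's Grundy value g to g ⊕ X where X is the current total.
Heap A: need g' = 4⊕6 = 2. Options: 8−1→G=3, 8−2→G=2, 8−3→G=1, 8−8→G=0. Hits: 1.
Heap B: need g' = 2⊕6 = 4. Options: 10−4→G=1, 10−5→G=1, 10−7→G=0, 10−9→G=0. Hits: 0.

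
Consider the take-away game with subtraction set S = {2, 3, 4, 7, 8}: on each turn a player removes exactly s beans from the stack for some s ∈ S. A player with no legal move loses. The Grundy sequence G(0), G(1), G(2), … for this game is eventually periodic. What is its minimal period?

n :  0  1  2  3  4  5  6  7  8  9 10 11 12 13 14 15 16 17 18 19 20 21 22 23
G :  0  0  1  1  2  2  0  3  1  4  2  0  0  1  1  2  2  0  3  1  4  2  0  0
G(n+11) = G(n) holds for n = 0,…,7 (a full window of length max(S) = 8), so the sequence is purely periodic with period 11.

11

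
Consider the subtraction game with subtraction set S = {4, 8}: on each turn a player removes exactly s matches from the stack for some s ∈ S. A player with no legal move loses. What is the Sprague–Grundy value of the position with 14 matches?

n :  0  1  2  3  4  5  6  7  8  9 10 11 12 13 14
G :  0  0  0  0  1  1  1  1  2  2  2  2  0  0  0

0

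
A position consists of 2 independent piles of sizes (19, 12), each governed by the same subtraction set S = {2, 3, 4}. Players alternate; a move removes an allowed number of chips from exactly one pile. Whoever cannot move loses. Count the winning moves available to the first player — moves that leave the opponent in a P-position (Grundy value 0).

All piles use S = {2, 3, 4}:
G(0) = 0
G(1) = mex{} = 0
G(2) = mex{0} = 1
G(3) = mex{0,0} = 1
G(4) = mex{1,0,0} = 2
G(5) = mex{1,1,0} = 2
G(6) = mex{2,1,1} = 0
G(7) = mex{2,2,1} = 0
G(8) = mex{0,2,2} = 1
G(9) = mex{0,0,2} = 1
G(10) = mex{1,0,0} = 2
G(11) = mex{1,1,0} = 2
G(12) = mex{2,1,1} = 0
G(13) = mex{2,2,1} = 0
G(14) = mex{0,2,2} = 1
G(15) = mex{0,0,2} = 1
G(16) = mex{1,0,0} = 2
G(17) = mex{1,1,0} = 2
G(18) = mex{2,1,1} = 0
G(19) = mex{2,2,1} = 0
Pile A: G(19) = 0.
Pile B: G(12) = 0.
Combined Grundy value = 0 ⊕ 0 = 0.
A winning move leaves total XOR = 0, i.e. changes one component's Grundy value g to g ⊕ X where X is the current total.
Pile A: target g' = 0⊕0 = 0, but every legal move changes the Grundy value (mex property), so 0 moves.
Pile B: target g' = 0⊕0 = 0, but every legal move changes the Grundy value (mex property), so 0 moves.

0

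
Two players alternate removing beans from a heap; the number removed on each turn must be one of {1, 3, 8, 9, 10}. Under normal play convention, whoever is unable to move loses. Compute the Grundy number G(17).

n :  0  1  2  3  4  5  6  7  8  9 10 11 12 13 14 15 16 17
G :  0  1  0  1  0  1  0  1  2  3  2  3  2  3  2  3  4  0

0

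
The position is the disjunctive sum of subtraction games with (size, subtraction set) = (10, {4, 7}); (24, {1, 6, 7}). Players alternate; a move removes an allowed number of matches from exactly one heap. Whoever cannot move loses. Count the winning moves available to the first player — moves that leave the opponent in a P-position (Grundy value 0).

2

Heap A, S = {4, 7}:
n :  0  1  2  3  4  5  6  7  8  9 10
G :  0  0  0  0  1  1  1  1  2  2  2
G_A(10) = 2.
Heap B, S = {1, 6, 7}:
n :  0  1  2  3  4  5  6  7  8  9 10 11 12 13 14 15 16 17 18 19 20 21 22 23 24
G :  0  1  0  1  0  1  2  3  2  3  2  3  0  1  0  1  0  1  2  3  2  3  2  3  0
G_B(24) = 0.
Combined Grundy value = 2 ⊕ 0 = 2.
A winning move leaves total XOR = 0, i.e. changes one component's Grundy value g to g ⊕ X where X is the current total.
Heap A: need g' = 2⊕2 = 0. Options: 10−4→G=1, 10−7→G=0. Hits: 1.
Heap B: need g' = 0⊕2 = 2. Options: 24−1→G=3, 24−6→G=2, 24−7→G=1. Hits: 1.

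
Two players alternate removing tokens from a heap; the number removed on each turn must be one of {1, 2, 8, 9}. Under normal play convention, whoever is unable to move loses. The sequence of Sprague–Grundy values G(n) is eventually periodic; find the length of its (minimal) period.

10

G(0) = 0
G(1) = mex{0} = 1
G(2) = mex{1,0} = 2
G(3) = mex{2,1} = 0
G(4) = mex{0,2} = 1
G(5) = mex{1,0} = 2
G(6) = mex{2,1} = 0
G(7) = mex{0,2} = 1
G(8) = mex{1,0,0} = 2
G(9) = mex{2,1,1,0} = 3
G(10) = mex{3,2,2,1} = 0
G(11) = mex{0,3,0,2} = 1
G(12) = mex{1,0,1,0} = 2
G(13) = mex{2,1,2,1} = 0
G(14) = mex{0,2,0,2} = 1
G(15) = mex{1,0,1,0} = 2
G(16) = mex{2,1,2,1} = 0
G(17) = mex{0,2,3,2} = 1
G(18) = mex{1,0,0,3} = 2
G(19) = mex{2,1,1,0} = 3
G(20) = mex{3,2,2,1} = 0
G(21) = mex{0,3,0,2} = 1
G(n+10) = G(n) holds for n = 0,…,8 (a full window of length max(S) = 9), so the sequence is purely periodic with period 10.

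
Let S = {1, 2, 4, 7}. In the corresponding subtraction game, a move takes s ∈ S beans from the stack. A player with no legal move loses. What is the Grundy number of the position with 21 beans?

0

n :  0  1  2  3  4  5  6  7  8  9 10 11 12 13 14 15 16 17 18 19 20 21
G :  0  1  2  0  1  2  0  1  2  0  1  2  0  1  2  0  1  2  0  1  2  0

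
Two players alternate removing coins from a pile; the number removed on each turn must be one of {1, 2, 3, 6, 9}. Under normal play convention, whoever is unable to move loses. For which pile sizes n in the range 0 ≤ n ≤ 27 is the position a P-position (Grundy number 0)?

n :  0  1  2  3  4  5  6  7  8  9 10 11 12 13 14 15 16 17 18 19 20 21 22 23 24 25 26 27
G :  0  1  2  3  0  1  2  3  0  1  2  3  0  1  2  3  0  1  2  3  0  1  2  3  0  1  2  3
P-positions are exactly the n with G(n) = 0.

0, 4, 8, 12, 16, 20, 24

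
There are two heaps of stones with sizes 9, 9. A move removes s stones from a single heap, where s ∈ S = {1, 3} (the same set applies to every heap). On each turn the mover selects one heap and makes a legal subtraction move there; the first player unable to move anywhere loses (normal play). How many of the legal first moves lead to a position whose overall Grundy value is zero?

All heaps use S = {1, 3}:
n : 0 1 2 3 4 5 6 7 8 9
G : 0 1 0 1 0 1 0 1 0 1
Heap A: G(9) = 1.
Heap B: G(9) = 1.
Combined Grundy value = 1 ⊕ 1 = 0.
A winning move leaves total XOR = 0, i.e. changes one component's Grundy value g to g ⊕ X where X is the current total.
Heap A: target g' = 1⊕0 = 1, but every legal move changes the Grundy value (mex property), so 0 moves.
Heap B: target g' = 1⊕0 = 1, but every legal move changes the Grundy value (mex property), so 0 moves.

0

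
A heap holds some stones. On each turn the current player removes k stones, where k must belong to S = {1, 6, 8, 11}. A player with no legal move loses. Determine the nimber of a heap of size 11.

n :  0  1  2  3  4  5  6  7  8  9 10 11
G :  0  1  0  1  0  1  2  0  1  0  1  2

2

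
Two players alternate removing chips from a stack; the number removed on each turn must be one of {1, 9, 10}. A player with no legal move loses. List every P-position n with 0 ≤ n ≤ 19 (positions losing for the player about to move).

n :  0  1  2  3  4  5  6  7  8  9 10 11 12 13 14 15 16 17 18 19
G :  0  1  0  1  0  1  0  1  0  1  2  3  2  3  2  3  2  3  2  0
P-positions are exactly the n with G(n) = 0.

0, 2, 4, 6, 8, 19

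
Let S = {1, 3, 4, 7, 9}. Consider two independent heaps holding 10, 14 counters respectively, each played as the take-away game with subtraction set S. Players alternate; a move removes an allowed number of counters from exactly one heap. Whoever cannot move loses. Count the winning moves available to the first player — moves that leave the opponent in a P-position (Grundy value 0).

All heaps use S = {1, 3, 4, 7, 9}:
G(0) = 0
G(1) = mex{0} = 1
G(2) = mex{1} = 0
G(3) = mex{0,0} = 1
G(4) = mex{1,1,0} = 2
G(5) = mex{2,0,1} = 3
G(6) = mex{3,1,0} = 2
G(7) = mex{2,2,1,0} = 3
G(8) = mex{3,3,2,1} = 0
G(9) = mex{0,2,3,0,0} = 1
G(10) = mex{1,3,2,1,1} = 0
G(11) = mex{0,0,3,2,0} = 1
G(12) = mex{1,1,0,3,1} = 2
G(13) = mex{2,0,1,2,2} = 3
G(14) = mex{3,1,0,3,3} = 2
Heap A: G(10) = 0.
Heap B: G(14) = 2.
Combined Grundy value = 0 ⊕ 2 = 2.
A winning move leaves total XOR = 0, i.e. changes one component's Grundy value g to g ⊕ X where X is the current total.
Heap A: need g' = 0⊕2 = 2. Options: 10−1→G=1, 10−3→G=3, 10−4→G=2, 10−7→G=1, 10−9→G=1. Hits: 1.
Heap B: need g' = 2⊕2 = 0. Options: 14−1→G=3, 14−3→G=1, 14−4→G=0, 14−7→G=3, 14−9→G=3. Hits: 1.

2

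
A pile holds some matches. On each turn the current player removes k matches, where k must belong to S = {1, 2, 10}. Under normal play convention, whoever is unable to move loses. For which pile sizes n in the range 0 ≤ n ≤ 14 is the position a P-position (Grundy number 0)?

0, 3, 6, 9, 12

G(0) = 0
G(1) = mex{0} = 1
G(2) = mex{1,0} = 2
G(3) = mex{2,1} = 0
G(4) = mex{0,2} = 1
G(5) = mex{1,0} = 2
G(6) = mex{2,1} = 0
G(7) = mex{0,2} = 1
G(8) = mex{1,0} = 2
G(9) = mex{2,1} = 0
G(10) = mex{0,2,0} = 1
G(11) = mex{1,0,1} = 2
G(12) = mex{2,1,2} = 0
G(13) = mex{0,2,0} = 1
G(14) = mex{1,0,1} = 2
P-positions are exactly the n with G(n) = 0.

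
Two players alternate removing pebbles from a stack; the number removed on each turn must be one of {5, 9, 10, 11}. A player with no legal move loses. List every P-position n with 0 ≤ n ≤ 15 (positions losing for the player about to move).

n :  0  1  2  3  4  5  6  7  8  9 10 11 12 13 14 15
G :  0  0  0  0  0  1  1  1  1  1  2  2  2  2  2  3
P-positions are exactly the n with G(n) = 0.

0, 1, 2, 3, 4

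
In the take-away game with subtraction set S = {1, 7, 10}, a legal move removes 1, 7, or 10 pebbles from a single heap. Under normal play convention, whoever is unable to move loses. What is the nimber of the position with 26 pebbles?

n :  0  1  2  3  4  5  6  7  8  9 10 11 12 13 14 15 16 17 18 19 20 21 22 23 24 25 26
G :  0  1  0  1  0  1  0  1  0  1  2  3  2  3  2  3  2  0  1  0  1  0  1  0  1  0  1

1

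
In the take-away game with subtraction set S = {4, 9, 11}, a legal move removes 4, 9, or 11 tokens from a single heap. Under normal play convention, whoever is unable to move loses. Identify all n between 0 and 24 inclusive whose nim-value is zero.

G(0) = 0
G(1) = mex{} = 0
G(2) = mex{} = 0
G(3) = mex{} = 0
G(4) = mex{0} = 1
G(5) = mex{0} = 1
G(6) = mex{0} = 1
G(7) = mex{0} = 1
G(8) = mex{1} = 0
G(9) = mex{1,0} = 2
G(10) = mex{1,0} = 2
G(11) = mex{1,0,0} = 2
G(12) = mex{0,0,0} = 1
G(13) = mex{2,1,0} = 3
G(14) = mex{2,1,0} = 3
G(15) = mex{2,1,1} = 0
G(16) = mex{1,1,1} = 0
G(17) = mex{3,0,1} = 2
G(18) = mex{3,2,1} = 0
G(19) = mex{0,2,0} = 1
G(20) = mex{0,2,2} = 1
G(21) = mex{2,1,2} = 0
G(22) = mex{0,3,2} = 1
G(23) = mex{1,3,1} = 0
G(24) = mex{1,0,3} = 2
P-positions are exactly the n with G(n) = 0.

0, 1, 2, 3, 8, 15, 16, 18, 21, 23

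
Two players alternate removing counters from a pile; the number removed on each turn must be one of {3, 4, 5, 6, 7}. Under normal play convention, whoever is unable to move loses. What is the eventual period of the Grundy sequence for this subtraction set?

G(0) = 0
G(1) = mex{} = 0
G(2) = mex{} = 0
G(3) = mex{0} = 1
G(4) = mex{0,0} = 1
G(5) = mex{0,0,0} = 1
G(6) = mex{1,0,0,0} = 2
G(7) = mex{1,1,0,0,0} = 2
G(8) = mex{1,1,1,0,0} = 2
G(9) = mex{2,1,1,1,0} = 3
G(10) = mex{2,2,1,1,1} = 0
G(11) = mex{2,2,2,1,1} = 0
G(12) = mex{3,2,2,2,1} = 0
G(13) = mex{0,3,2,2,2} = 1
G(14) = mex{0,0,3,2,2} = 1
G(15) = mex{0,0,0,3,2} = 1
G(16) = mex{1,0,0,0,3} = 2
G(17) = mex{1,1,0,0,0} = 2
G(18) = mex{1,1,1,0,0} = 2
G(19) = mex{2,1,1,1,0} = 3
G(20) = mex{2,2,1,1,1} = 0
G(21) = mex{2,2,2,1,1} = 0
G(n+10) = G(n) holds for n = 0,…,6 (a full window of length max(S) = 7), so the sequence is purely periodic with period 10.

10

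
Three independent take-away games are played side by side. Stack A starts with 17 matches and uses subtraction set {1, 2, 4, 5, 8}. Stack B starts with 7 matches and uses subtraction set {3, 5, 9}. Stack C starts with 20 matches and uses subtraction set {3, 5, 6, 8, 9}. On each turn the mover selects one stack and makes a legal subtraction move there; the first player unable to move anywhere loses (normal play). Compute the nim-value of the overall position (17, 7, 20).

Stack A, S = {1, 2, 4, 5, 8}:
G(0) = 0
G(1) = mex{0} = 1
G(2) = mex{1,0} = 2
G(3) = mex{2,1} = 0
G(4) = mex{0,2,0} = 1
G(5) = mex{1,0,1,0} = 2
G(6) = mex{2,1,2,1} = 0
G(7) = mex{0,2,0,2} = 1
G(8) = mex{1,0,1,0,0} = 2
G(9) = mex{2,1,2,1,1} = 0
G(10) = mex{0,2,0,2,2} = 1
G(11) = mex{1,0,1,0,0} = 2
G(12) = mex{2,1,2,1,1} = 0
G(13) = mex{0,2,0,2,2} = 1
G(14) = mex{1,0,1,0,0} = 2
G(15) = mex{2,1,2,1,1} = 0
G(16) = mex{0,2,0,2,2} = 1
G(17) = mex{1,0,1,0,0} = 2
G_A(17) = 2.
Stack B, S = {3, 5, 9}:
G(0) = 0
G(1) = mex{} = 0
G(2) = mex{} = 0
G(3) = mex{0} = 1
G(4) = mex{0} = 1
G(5) = mex{0,0} = 1
G(6) = mex{1,0} = 2
G(7) = mex{1,0} = 2
G_B(7) = 2.
Stack C, S = {3, 5, 6, 8, 9}:
n :  0  1  2  3  4  5  6  7  8  9 10 11 12 13 14 15 16 17 18 19 20
G :  0  0  0  1  1  1  2  2  2  3  3  3  0  0  0  1  1  1  2  2  2
G_C(20) = 2.
Combined Grundy value = 2 ⊕ 2 ⊕ 2 = 2.

2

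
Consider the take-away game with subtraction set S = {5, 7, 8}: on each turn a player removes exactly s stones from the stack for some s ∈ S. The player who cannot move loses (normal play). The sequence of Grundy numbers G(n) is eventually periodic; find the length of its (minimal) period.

n :  0  1  2  3  4  5  6  7  8  9 10 11 12 13 14 15 16 17 18 19 20 21 22 23 24 25 26 27
G :  0  0  0  0  0  1  1  1  1  1  2  2  2  0  0  0  0  0  1  1  1  1  1  2  2  2  0  0
G(n+13) = G(n) holds for n = 0,…,7 (a full window of length max(S) = 8), so the sequence is purely periodic with period 13.

13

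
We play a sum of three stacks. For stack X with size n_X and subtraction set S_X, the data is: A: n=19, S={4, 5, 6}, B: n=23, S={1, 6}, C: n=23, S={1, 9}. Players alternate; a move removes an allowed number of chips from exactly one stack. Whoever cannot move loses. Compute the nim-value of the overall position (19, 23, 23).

3

Stack A, S = {4, 5, 6}:
G(0) = 0
G(1) = mex{} = 0
G(2) = mex{} = 0
G(3) = mex{} = 0
G(4) = mex{0} = 1
G(5) = mex{0,0} = 1
G(6) = mex{0,0,0} = 1
G(7) = mex{0,0,0} = 1
G(8) = mex{1,0,0} = 2
G(9) = mex{1,1,0} = 2
G(10) = mex{1,1,1} = 0
G(11) = mex{1,1,1} = 0
G(12) = mex{2,1,1} = 0
G(13) = mex{2,2,1} = 0
G(14) = mex{0,2,2} = 1
G(15) = mex{0,0,2} = 1
G(16) = mex{0,0,0} = 1
G(17) = mex{0,0,0} = 1
G(18) = mex{1,0,0} = 2
G(19) = mex{1,1,0} = 2
G_A(19) = 2.
Stack B, S = {1, 6}:
n :  0  1  2  3  4  5  6  7  8  9 10 11 12 13 14 15 16 17 18 19 20 21 22 23
G :  0  1  0  1  0  1  2  0  1  0  1  0  1  2  0  1  0  1  0  1  2  0  1  0
G_B(23) = 0.
Stack C, S = {1, 9}:
G(0) = 0
G(1) = mex{0} = 1
G(2) = mex{1} = 0
G(3) = mex{0} = 1
G(4) = mex{1} = 0
G(5) = mex{0} = 1
G(6) = mex{1} = 0
G(7) = mex{0} = 1
G(8) = mex{1} = 0
G(9) = mex{0,0} = 1
G(10) = mex{1,1} = 0
G(11) = mex{0,0} = 1
G(12) = mex{1,1} = 0
G(13) = mex{0,0} = 1
G(14) = mex{1,1} = 0
G(15) = mex{0,0} = 1
G(16) = mex{1,1} = 0
G(17) = mex{0,0} = 1
G(18) = mex{1,1} = 0
G(19) = mex{0,0} = 1
G(20) = mex{1,1} = 0
G(21) = mex{0,0} = 1
G(22) = mex{1,1} = 0
G(23) = mex{0,0} = 1
G_C(23) = 1.
Combined Grundy value = 2 ⊕ 0 ⊕ 1 = 3.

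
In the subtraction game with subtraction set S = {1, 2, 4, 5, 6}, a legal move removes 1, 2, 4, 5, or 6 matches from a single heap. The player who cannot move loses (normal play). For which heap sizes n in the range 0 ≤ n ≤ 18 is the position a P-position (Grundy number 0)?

n :  0  1  2  3  4  5  6  7  8  9 10 11 12 13 14 15 16 17 18
G :  0  1  2  0  1  2  3  4  5  3  0  1  2  0  1  2  3  4  5
P-positions are exactly the n with G(n) = 0.

0, 3, 10, 13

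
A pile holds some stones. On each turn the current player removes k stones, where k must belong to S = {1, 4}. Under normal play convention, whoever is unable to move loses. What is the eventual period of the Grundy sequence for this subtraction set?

5

G(0) = 0
G(1) = mex{0} = 1
G(2) = mex{1} = 0
G(3) = mex{0} = 1
G(4) = mex{1,0} = 2
G(5) = mex{2,1} = 0
G(6) = mex{0,0} = 1
G(7) = mex{1,1} = 0
G(8) = mex{0,2} = 1
G(9) = mex{1,0} = 2
G(10) = mex{2,1} = 0
G(11) = mex{0,0} = 1
G(12) = mex{1,1} = 0
G(13) = mex{0,2} = 1
G(14) = mex{1,0} = 2
G(n+5) = G(n) holds for n = 0,…,3 (a full window of length max(S) = 4), so the sequence is purely periodic with period 5.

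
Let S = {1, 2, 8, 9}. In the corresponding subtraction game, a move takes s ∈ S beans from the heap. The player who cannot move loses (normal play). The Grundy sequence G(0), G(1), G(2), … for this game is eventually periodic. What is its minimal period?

10

n :  0  1  2  3  4  5  6  7  8  9 10 11 12 13 14 15 16 17 18 19 20 21
G :  0  1  2  0  1  2  0  1  2  3  0  1  2  0  1  2  0  1  2  3  0  1
G(n+10) = G(n) holds for n = 0,…,8 (a full window of length max(S) = 9), so the sequence is purely periodic with period 10.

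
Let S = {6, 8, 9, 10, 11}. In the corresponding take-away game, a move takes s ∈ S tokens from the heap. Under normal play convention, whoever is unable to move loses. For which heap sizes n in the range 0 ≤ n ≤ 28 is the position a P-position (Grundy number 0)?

G(0) = 0
G(1) = mex{} = 0
G(2) = mex{} = 0
G(3) = mex{} = 0
G(4) = mex{} = 0
G(5) = mex{} = 0
G(6) = mex{0} = 1
G(7) = mex{0} = 1
G(8) = mex{0,0} = 1
G(9) = mex{0,0,0} = 1
G(10) = mex{0,0,0,0} = 1
G(11) = mex{0,0,0,0,0} = 1
G(12) = mex{1,0,0,0,0} = 2
G(13) = mex{1,0,0,0,0} = 2
G(14) = mex{1,1,0,0,0} = 2
G(15) = mex{1,1,1,0,0} = 2
G(16) = mex{1,1,1,1,0} = 2
G(17) = mex{1,1,1,1,1} = 0
G(18) = mex{2,1,1,1,1} = 0
G(19) = mex{2,1,1,1,1} = 0
G(20) = mex{2,2,1,1,1} = 0
G(21) = mex{2,2,2,1,1} = 0
G(22) = mex{2,2,2,2,1} = 0
G(23) = mex{0,2,2,2,2} = 1
G(24) = mex{0,2,2,2,2} = 1
G(25) = mex{0,0,2,2,2} = 1
G(26) = mex{0,0,0,2,2} = 1
G(27) = mex{0,0,0,0,2} = 1
G(28) = mex{0,0,0,0,0} = 1
P-positions are exactly the n with G(n) = 0.

0, 1, 2, 3, 4, 5, 17, 18, 19, 20, 21, 22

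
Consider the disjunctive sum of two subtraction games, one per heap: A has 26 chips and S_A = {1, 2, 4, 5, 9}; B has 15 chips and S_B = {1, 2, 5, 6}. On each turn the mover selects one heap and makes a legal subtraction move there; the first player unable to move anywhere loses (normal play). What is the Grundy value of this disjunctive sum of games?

Heap A, S = {1, 2, 4, 5, 9}:
n :  0  1  2  3  4  5  6  7  8  9 10 11 12 13 14 15 16 17 18 19 20 21 22 23 24 25 26
G :  0  1  2  0  1  2  0  1  2  3  4  5  3  0  1  2  0  1  2  0  1  2  3  4  5  3  0
G_A(26) = 0.
Heap B, S = {1, 2, 5, 6}:
n :  0  1  2  3  4  5  6  7  8  9 10 11 12 13 14 15
G :  0  1  2  0  1  2  3  0  1  2  0  1  2  3  0  1
G_B(15) = 1.
Combined Grundy value = 0 ⊕ 1 = 1.

1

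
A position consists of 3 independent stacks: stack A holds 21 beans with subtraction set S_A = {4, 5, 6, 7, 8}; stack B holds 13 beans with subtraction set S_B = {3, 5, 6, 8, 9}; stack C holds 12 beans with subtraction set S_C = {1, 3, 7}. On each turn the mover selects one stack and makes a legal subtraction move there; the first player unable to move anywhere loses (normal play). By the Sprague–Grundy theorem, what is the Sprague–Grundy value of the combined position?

2

Stack A, S = {4, 5, 6, 7, 8}:
G(0) = 0
G(1) = mex{} = 0
G(2) = mex{} = 0
G(3) = mex{} = 0
G(4) = mex{0} = 1
G(5) = mex{0,0} = 1
G(6) = mex{0,0,0} = 1
G(7) = mex{0,0,0,0} = 1
G(8) = mex{1,0,0,0,0} = 2
G(9) = mex{1,1,0,0,0} = 2
G(10) = mex{1,1,1,0,0} = 2
G(11) = mex{1,1,1,1,0} = 2
G(12) = mex{2,1,1,1,1} = 0
G(13) = mex{2,2,1,1,1} = 0
G(14) = mex{2,2,2,1,1} = 0
G(15) = mex{2,2,2,2,1} = 0
G(16) = mex{0,2,2,2,2} = 1
G(17) = mex{0,0,2,2,2} = 1
G(18) = mex{0,0,0,2,2} = 1
G(19) = mex{0,0,0,0,2} = 1
G(20) = mex{1,0,0,0,0} = 2
G(21) = mex{1,1,0,0,0} = 2
G_A(21) = 2.
Stack B, S = {3, 5, 6, 8, 9}:
n :  0  1  2  3  4  5  6  7  8  9 10 11 12 13
G :  0  0  0  1  1  1  2  2  2  3  3  3  0  0
G_B(13) = 0.
Stack C, S = {1, 3, 7}:
n :  0  1  2  3  4  5  6  7  8  9 10 11 12
G :  0  1  0  1  0  1  0  1  0  1  0  1  0
G_C(12) = 0.
Combined Grundy value = 2 ⊕ 0 ⊕ 0 = 2.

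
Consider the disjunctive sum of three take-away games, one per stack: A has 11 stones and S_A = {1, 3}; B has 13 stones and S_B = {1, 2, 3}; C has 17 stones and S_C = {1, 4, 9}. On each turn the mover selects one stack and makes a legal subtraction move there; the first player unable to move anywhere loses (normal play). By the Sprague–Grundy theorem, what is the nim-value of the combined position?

0

Stack A, S = {1, 3}:
n :  0  1  2  3  4  5  6  7  8  9 10 11
G :  0  1  0  1  0  1  0  1  0  1  0  1
G_A(11) = 1.
Stack B, S = {1, 2, 3}:
n :  0  1  2  3  4  5  6  7  8  9 10 11 12 13
G :  0  1  2  3  0  1  2  3  0  1  2  3  0  1
G_B(13) = 1.
Stack C, S = {1, 4, 9}:
n :  0  1  2  3  4  5  6  7  8  9 10 11 12 13 14 15 16 17
G :  0  1  0  1  2  0  1  0  1  2  0  1  0  1  2  0  1  0
G_C(17) = 0.
Combined Grundy value = 1 ⊕ 1 ⊕ 0 = 0.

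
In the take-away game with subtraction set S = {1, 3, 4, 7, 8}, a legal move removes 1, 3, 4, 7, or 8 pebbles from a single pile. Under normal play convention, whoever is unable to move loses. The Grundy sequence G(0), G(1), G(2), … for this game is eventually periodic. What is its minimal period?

11

G(0) = 0
G(1) = mex{0} = 1
G(2) = mex{1} = 0
G(3) = mex{0,0} = 1
G(4) = mex{1,1,0} = 2
G(5) = mex{2,0,1} = 3
G(6) = mex{3,1,0} = 2
G(7) = mex{2,2,1,0} = 3
G(8) = mex{3,3,2,1,0} = 4
G(9) = mex{4,2,3,0,1} = 5
G(10) = mex{5,3,2,1,0} = 4
G(11) = mex{4,4,3,2,1} = 0
G(12) = mex{0,5,4,3,2} = 1
G(13) = mex{1,4,5,2,3} = 0
G(14) = mex{0,0,4,3,2} = 1
G(15) = mex{1,1,0,4,3} = 2
G(16) = mex{2,0,1,5,4} = 3
G(17) = mex{3,1,0,4,5} = 2
G(18) = mex{2,2,1,0,4} = 3
G(19) = mex{3,3,2,1,0} = 4
G(20) = mex{4,2,3,0,1} = 5
G(21) = mex{5,3,2,1,0} = 4
G(22) = mex{4,4,3,2,1} = 0
G(23) = mex{0,5,4,3,2} = 1
G(n+11) = G(n) holds for n = 0,…,7 (a full window of length max(S) = 8), so the sequence is purely periodic with period 11.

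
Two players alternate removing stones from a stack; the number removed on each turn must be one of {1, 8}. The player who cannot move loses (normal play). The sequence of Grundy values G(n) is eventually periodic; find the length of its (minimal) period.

G(0) = 0
G(1) = mex{0} = 1
G(2) = mex{1} = 0
G(3) = mex{0} = 1
G(4) = mex{1} = 0
G(5) = mex{0} = 1
G(6) = mex{1} = 0
G(7) = mex{0} = 1
G(8) = mex{1,0} = 2
G(9) = mex{2,1} = 0
G(10) = mex{0,0} = 1
G(11) = mex{1,1} = 0
G(12) = mex{0,0} = 1
G(13) = mex{1,1} = 0
G(14) = mex{0,0} = 1
G(15) = mex{1,1} = 0
G(16) = mex{0,2} = 1
G(17) = mex{1,0} = 2
G(18) = mex{2,1} = 0
G(19) = mex{0,0} = 1
G(n+9) = G(n) holds for n = 0,…,7 (a full window of length max(S) = 8), so the sequence is purely periodic with period 9.

9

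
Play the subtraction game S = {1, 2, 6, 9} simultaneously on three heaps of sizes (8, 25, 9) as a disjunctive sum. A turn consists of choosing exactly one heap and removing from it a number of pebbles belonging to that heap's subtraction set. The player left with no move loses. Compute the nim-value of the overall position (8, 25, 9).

All heaps use S = {1, 2, 6, 9}:
G(0) = 0
G(1) = mex{0} = 1
G(2) = mex{1,0} = 2
G(3) = mex{2,1} = 0
G(4) = mex{0,2} = 1
G(5) = mex{1,0} = 2
G(6) = mex{2,1,0} = 3
G(7) = mex{3,2,1} = 0
G(8) = mex{0,3,2} = 1
G(9) = mex{1,0,0,0} = 2
G(10) = mex{2,1,1,1} = 0
G(11) = mex{0,2,2,2} = 1
G(12) = mex{1,0,3,0} = 2
G(13) = mex{2,1,0,1} = 3
G(14) = mex{3,2,1,2} = 0
G(15) = mex{0,3,2,3} = 1
G(16) = mex{1,0,0,0} = 2
G(17) = mex{2,1,1,1} = 0
G(18) = mex{0,2,2,2} = 1
G(19) = mex{1,0,3,0} = 2
G(20) = mex{2,1,0,1} = 3
G(21) = mex{3,2,1,2} = 0
G(22) = mex{0,3,2,3} = 1
G(23) = mex{1,0,0,0} = 2
G(24) = mex{2,1,1,1} = 0
G(25) = mex{0,2,2,2} = 1
Heap A: G(8) = 1.
Heap B: G(25) = 1.
Heap C: G(9) = 2.
Combined Grundy value = 1 ⊕ 1 ⊕ 2 = 2.

2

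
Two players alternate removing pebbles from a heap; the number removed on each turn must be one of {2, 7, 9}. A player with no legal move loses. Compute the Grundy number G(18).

1

G(0) = 0
G(1) = mex{} = 0
G(2) = mex{0} = 1
G(3) = mex{0} = 1
G(4) = mex{1} = 0
G(5) = mex{1} = 0
G(6) = mex{0} = 1
G(7) = mex{0,0} = 1
G(8) = mex{1,0} = 2
G(9) = mex{1,1,0} = 2
G(10) = mex{2,1,0} = 3
G(11) = mex{2,0,1} = 3
G(12) = mex{3,0,1} = 2
G(13) = mex{3,1,0} = 2
G(14) = mex{2,1,0} = 3
G(15) = mex{2,2,1} = 0
G(16) = mex{3,2,1} = 0
G(17) = mex{0,3,2} = 1
G(18) = mex{0,3,2} = 1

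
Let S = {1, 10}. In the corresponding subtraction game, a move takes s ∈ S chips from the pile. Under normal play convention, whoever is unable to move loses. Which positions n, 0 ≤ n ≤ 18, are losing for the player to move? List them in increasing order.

0, 2, 4, 6, 8, 11, 13, 15, 17

G(0) = 0
G(1) = mex{0} = 1
G(2) = mex{1} = 0
G(3) = mex{0} = 1
G(4) = mex{1} = 0
G(5) = mex{0} = 1
G(6) = mex{1} = 0
G(7) = mex{0} = 1
G(8) = mex{1} = 0
G(9) = mex{0} = 1
G(10) = mex{1,0} = 2
G(11) = mex{2,1} = 0
G(12) = mex{0,0} = 1
G(13) = mex{1,1} = 0
G(14) = mex{0,0} = 1
G(15) = mex{1,1} = 0
G(16) = mex{0,0} = 1
G(17) = mex{1,1} = 0
G(18) = mex{0,0} = 1
P-positions are exactly the n with G(n) = 0.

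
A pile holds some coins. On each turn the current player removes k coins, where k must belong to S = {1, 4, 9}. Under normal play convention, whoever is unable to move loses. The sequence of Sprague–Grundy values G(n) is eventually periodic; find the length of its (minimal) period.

n :  0  1  2  3  4  5  6  7  8  9 10 11 12 13 14 15
G :  0  1  0  1  2  0  1  0  1  2  0  1  0  1  2  0
G(n+5) = G(n) holds for n = 0,…,8 (a full window of length max(S) = 9), so the sequence is purely periodic with period 5.

5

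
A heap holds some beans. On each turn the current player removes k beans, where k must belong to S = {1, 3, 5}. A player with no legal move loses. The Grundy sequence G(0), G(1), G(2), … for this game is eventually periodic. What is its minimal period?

2

G(0) = 0
G(1) = mex{0} = 1
G(2) = mex{1} = 0
G(3) = mex{0,0} = 1
G(4) = mex{1,1} = 0
G(5) = mex{0,0,0} = 1
G(6) = mex{1,1,1} = 0
G(7) = mex{0,0,0} = 1
G(8) = mex{1,1,1} = 0
G(9) = mex{0,0,0} = 1
G(10) = mex{1,1,1} = 0
G(11) = mex{0,0,0} = 1
G(12) = mex{1,1,1} = 0
G(13) = mex{0,0,0} = 1
G(14) = mex{1,1,1} = 0
G(n+2) = G(n) holds for n = 0,…,4 (a full window of length max(S) = 5), so the sequence is purely periodic with period 2.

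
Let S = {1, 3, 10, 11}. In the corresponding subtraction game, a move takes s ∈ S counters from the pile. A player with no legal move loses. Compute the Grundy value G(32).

G(0) = 0
G(1) = mex{0} = 1
G(2) = mex{1} = 0
G(3) = mex{0,0} = 1
G(4) = mex{1,1} = 0
G(5) = mex{0,0} = 1
G(6) = mex{1,1} = 0
G(7) = mex{0,0} = 1
G(8) = mex{1,1} = 0
G(9) = mex{0,0} = 1
G(10) = mex{1,1,0} = 2
G(11) = mex{2,0,1,0} = 3
G(12) = mex{3,1,0,1} = 2
G(13) = mex{2,2,1,0} = 3
G(14) = mex{3,3,0,1} = 2
G(15) = mex{2,2,1,0} = 3
G(16) = mex{3,3,0,1} = 2
G(17) = mex{2,2,1,0} = 3
G(18) = mex{3,3,0,1} = 2
G(19) = mex{2,2,1,0} = 3
G(20) = mex{3,3,2,1} = 0
G(21) = mex{0,2,3,2} = 1
G(22) = mex{1,3,2,3} = 0
G(23) = mex{0,0,3,2} = 1
G(24) = mex{1,1,2,3} = 0
G(25) = mex{0,0,3,2} = 1
G(26) = mex{1,1,2,3} = 0
G(27) = mex{0,0,3,2} = 1
G(28) = mex{1,1,2,3} = 0
G(29) = mex{0,0,3,2} = 1
G(30) = mex{1,1,0,3} = 2
G(31) = mex{2,0,1,0} = 3
G(32) = mex{3,1,0,1} = 2

2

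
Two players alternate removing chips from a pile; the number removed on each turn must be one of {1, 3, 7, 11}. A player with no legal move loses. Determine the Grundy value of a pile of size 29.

1

n :  0  1  2  3  4  5  6  7  8  9 10 11 12 13 14 15 16 17 18 19 20 21 22 23 24 25 26 27 28 29
G :  0  1  0  1  0  1  0  1  0  1  0  1  0  1  0  1  0  1  0  1  0  1  0  1  0  1  0  1  0  1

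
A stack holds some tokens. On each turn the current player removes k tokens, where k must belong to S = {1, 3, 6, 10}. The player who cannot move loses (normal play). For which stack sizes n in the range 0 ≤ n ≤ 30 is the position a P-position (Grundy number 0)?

n :  0  1  2  3  4  5  6  7  8  9 10 11 12 13 14 15 16 17 18 19 20 21 22 23 24 25 26 27 28 29 30
G :  0  1  0  1  0  1  2  3  2  0  1  0  1  0  1  2  3  2  0  1  0  1  0  1  2  3  2  0  1  0  1
P-positions are exactly the n with G(n) = 0.

0, 2, 4, 9, 11, 13, 18, 20, 22, 27, 29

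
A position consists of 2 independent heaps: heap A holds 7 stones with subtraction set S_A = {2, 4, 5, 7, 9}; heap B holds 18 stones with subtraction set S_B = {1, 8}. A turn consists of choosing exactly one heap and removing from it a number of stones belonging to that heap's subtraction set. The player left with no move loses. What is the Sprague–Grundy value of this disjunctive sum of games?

Heap A, S = {2, 4, 5, 7, 9}:
G(0) = 0
G(1) = mex{} = 0
G(2) = mex{0} = 1
G(3) = mex{0} = 1
G(4) = mex{1,0} = 2
G(5) = mex{1,0,0} = 2
G(6) = mex{2,1,0} = 3
G(7) = mex{2,1,1,0} = 3
G_A(7) = 3.
Heap B, S = {1, 8}:
G(0) = 0
G(1) = mex{0} = 1
G(2) = mex{1} = 0
G(3) = mex{0} = 1
G(4) = mex{1} = 0
G(5) = mex{0} = 1
G(6) = mex{1} = 0
G(7) = mex{0} = 1
G(8) = mex{1,0} = 2
G(9) = mex{2,1} = 0
G(10) = mex{0,0} = 1
G(11) = mex{1,1} = 0
G(12) = mex{0,0} = 1
G(13) = mex{1,1} = 0
G(14) = mex{0,0} = 1
G(15) = mex{1,1} = 0
G(16) = mex{0,2} = 1
G(17) = mex{1,0} = 2
G(18) = mex{2,1} = 0
G_B(18) = 0.
Combined Grundy value = 3 ⊕ 0 = 3.

3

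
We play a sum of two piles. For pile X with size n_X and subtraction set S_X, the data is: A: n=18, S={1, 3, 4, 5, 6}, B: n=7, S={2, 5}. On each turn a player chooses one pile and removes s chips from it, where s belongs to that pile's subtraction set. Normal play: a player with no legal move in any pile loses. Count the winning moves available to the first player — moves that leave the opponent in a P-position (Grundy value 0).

0

Pile A, S = {1, 3, 4, 5, 6}:
n :  0  1  2  3  4  5  6  7  8  9 10 11 12 13 14 15 16 17 18
G :  0  1  0  1  2  3  2  3  4  0  1  0  1  2  3  2  3  4  0
G_A(18) = 0.
Pile B, S = {2, 5}:
G(0) = 0
G(1) = mex{} = 0
G(2) = mex{0} = 1
G(3) = mex{0} = 1
G(4) = mex{1} = 0
G(5) = mex{1,0} = 2
G(6) = mex{0,0} = 1
G(7) = mex{2,1} = 0
G_B(7) = 0.
Combined Grundy value = 0 ⊕ 0 = 0.
A winning move leaves total XOR = 0, i.e. changes one component's Grundy value g to g ⊕ X where X is the current total.
Pile A: target g' = 0⊕0 = 0, but every legal move changes the Grundy value (mex property), so 0 moves.
Pile B: target g' = 0⊕0 = 0, but every legal move changes the Grundy value (mex property), so 0 moves.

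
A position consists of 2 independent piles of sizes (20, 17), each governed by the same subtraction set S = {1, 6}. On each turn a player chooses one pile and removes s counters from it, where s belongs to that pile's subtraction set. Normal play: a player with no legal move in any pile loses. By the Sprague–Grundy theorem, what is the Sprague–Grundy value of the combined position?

3

All piles use S = {1, 6}:
G(0) = 0
G(1) = mex{0} = 1
G(2) = mex{1} = 0
G(3) = mex{0} = 1
G(4) = mex{1} = 0
G(5) = mex{0} = 1
G(6) = mex{1,0} = 2
G(7) = mex{2,1} = 0
G(8) = mex{0,0} = 1
G(9) = mex{1,1} = 0
G(10) = mex{0,0} = 1
G(11) = mex{1,1} = 0
G(12) = mex{0,2} = 1
G(13) = mex{1,0} = 2
G(14) = mex{2,1} = 0
G(15) = mex{0,0} = 1
G(16) = mex{1,1} = 0
G(17) = mex{0,0} = 1
G(18) = mex{1,1} = 0
G(19) = mex{0,2} = 1
G(20) = mex{1,0} = 2
Pile A: G(20) = 2.
Pile B: G(17) = 1.
Combined Grundy value = 2 ⊕ 1 = 3.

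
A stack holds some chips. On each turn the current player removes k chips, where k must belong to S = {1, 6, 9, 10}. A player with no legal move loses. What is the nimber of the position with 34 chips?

G(0) = 0
G(1) = mex{0} = 1
G(2) = mex{1} = 0
G(3) = mex{0} = 1
G(4) = mex{1} = 0
G(5) = mex{0} = 1
G(6) = mex{1,0} = 2
G(7) = mex{2,1} = 0
G(8) = mex{0,0} = 1
G(9) = mex{1,1,0} = 2
G(10) = mex{2,0,1,0} = 3
G(11) = mex{3,1,0,1} = 2
G(12) = mex{2,2,1,0} = 3
G(13) = mex{3,0,0,1} = 2
G(14) = mex{2,1,1,0} = 3
G(15) = mex{3,2,2,1} = 0
G(16) = mex{0,3,0,2} = 1
G(17) = mex{1,2,1,0} = 3
G(18) = mex{3,3,2,1} = 0
G(19) = mex{0,2,3,2} = 1
G(20) = mex{1,3,2,3} = 0
G(21) = mex{0,0,3,2} = 1
G(22) = mex{1,1,2,3} = 0
G(23) = mex{0,3,3,2} = 1
G(24) = mex{1,0,0,3} = 2
G(25) = mex{2,1,1,0} = 3
G(26) = mex{3,0,3,1} = 2
G(27) = mex{2,1,0,3} = 4
G(28) = mex{4,0,1,0} = 2
G(29) = mex{2,1,0,1} = 3
G(30) = mex{3,2,1,0} = 4
G(31) = mex{4,3,0,1} = 2
G(32) = mex{2,2,1,0} = 3
G(33) = mex{3,4,2,1} = 0
G(34) = mex{0,2,3,2} = 1

1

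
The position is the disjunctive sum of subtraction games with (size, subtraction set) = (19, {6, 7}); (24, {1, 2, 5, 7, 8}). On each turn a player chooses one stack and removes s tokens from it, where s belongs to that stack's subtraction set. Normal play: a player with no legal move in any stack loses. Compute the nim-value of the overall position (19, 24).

1

Stack A, S = {6, 7}:
G(0) = 0
G(1) = mex{} = 0
G(2) = mex{} = 0
G(3) = mex{} = 0
G(4) = mex{} = 0
G(5) = mex{} = 0
G(6) = mex{0} = 1
G(7) = mex{0,0} = 1
G(8) = mex{0,0} = 1
G(9) = mex{0,0} = 1
G(10) = mex{0,0} = 1
G(11) = mex{0,0} = 1
G(12) = mex{1,0} = 2
G(13) = mex{1,1} = 0
G(14) = mex{1,1} = 0
G(15) = mex{1,1} = 0
G(16) = mex{1,1} = 0
G(17) = mex{1,1} = 0
G(18) = mex{2,1} = 0
G(19) = mex{0,2} = 1
G_A(19) = 1.
Stack B, S = {1, 2, 5, 7, 8}:
n :  0  1  2  3  4  5  6  7  8  9 10 11 12 13 14 15 16 17 18 19 20 21 22 23 24
G :  0  1  2  0  1  2  0  1  2  0  1  2  0  1  2  0  1  2  0  1  2  0  1  2  0
G_B(24) = 0.
Combined Grundy value = 1 ⊕ 0 = 1.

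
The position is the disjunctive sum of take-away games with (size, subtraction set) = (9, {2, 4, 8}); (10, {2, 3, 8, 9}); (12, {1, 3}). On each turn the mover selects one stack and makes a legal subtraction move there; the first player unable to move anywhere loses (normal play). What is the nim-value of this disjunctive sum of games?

Stack A, S = {2, 4, 8}:
G(0) = 0
G(1) = mex{} = 0
G(2) = mex{0} = 1
G(3) = mex{0} = 1
G(4) = mex{1,0} = 2
G(5) = mex{1,0} = 2
G(6) = mex{2,1} = 0
G(7) = mex{2,1} = 0
G(8) = mex{0,2,0} = 1
G(9) = mex{0,2,0} = 1
G_A(9) = 1.
Stack B, S = {2, 3, 8, 9}:
n :  0  1  2  3  4  5  6  7  8  9 10
G :  0  0  1  1  2  0  0  1  1  2  2
G_B(10) = 2.
Stack C, S = {1, 3}:
G(0) = 0
G(1) = mex{0} = 1
G(2) = mex{1} = 0
G(3) = mex{0,0} = 1
G(4) = mex{1,1} = 0
G(5) = mex{0,0} = 1
G(6) = mex{1,1} = 0
G(7) = mex{0,0} = 1
G(8) = mex{1,1} = 0
G(9) = mex{0,0} = 1
G(10) = mex{1,1} = 0
G(11) = mex{0,0} = 1
G(12) = mex{1,1} = 0
G_C(12) = 0.
Combined Grundy value = 1 ⊕ 2 ⊕ 0 = 3.

3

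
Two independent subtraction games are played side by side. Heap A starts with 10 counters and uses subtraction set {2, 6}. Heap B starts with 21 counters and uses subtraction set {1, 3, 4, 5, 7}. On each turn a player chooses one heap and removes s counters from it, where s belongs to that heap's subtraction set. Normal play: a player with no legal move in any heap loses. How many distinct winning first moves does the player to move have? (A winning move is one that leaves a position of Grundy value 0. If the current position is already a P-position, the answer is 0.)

1

Heap A, S = {2, 6}:
n :  0  1  2  3  4  5  6  7  8  9 10
G :  0  0  1  1  0  0  1  1  0  0  1
G_A(10) = 1.
Heap B, S = {1, 3, 4, 5, 7}:
G(0) = 0
G(1) = mex{0} = 1
G(2) = mex{1} = 0
G(3) = mex{0,0} = 1
G(4) = mex{1,1,0} = 2
G(5) = mex{2,0,1,0} = 3
G(6) = mex{3,1,0,1} = 2
G(7) = mex{2,2,1,0,0} = 3
G(8) = mex{3,3,2,1,1} = 0
G(9) = mex{0,2,3,2,0} = 1
G(10) = mex{1,3,2,3,1} = 0
G(11) = mex{0,0,3,2,2} = 1
G(12) = mex{1,1,0,3,3} = 2
G(13) = mex{2,0,1,0,2} = 3
G(14) = mex{3,1,0,1,3} = 2
G(15) = mex{2,2,1,0,0} = 3
G(16) = mex{3,3,2,1,1} = 0
G(17) = mex{0,2,3,2,0} = 1
G(18) = mex{1,3,2,3,1} = 0
G(19) = mex{0,0,3,2,2} = 1
G(20) = mex{1,1,0,3,3} = 2
G(21) = mex{2,0,1,0,2} = 3
G_B(21) = 3.
Combined Grundy value = 1 ⊕ 3 = 2.
A winning move leaves total XOR = 0, i.e. changes one component's Grundy value g to g ⊕ X where X is the current total.
Heap A: need g' = 1⊕2 = 3. Options: 10−2→G=0, 10−6→G=0. Hits: 0.
Heap B: need g' = 3⊕2 = 1. Options: 21−1→G=2, 21−3→G=0, 21−4→G=1, 21−5→G=0, 21−7→G=2. Hits: 1.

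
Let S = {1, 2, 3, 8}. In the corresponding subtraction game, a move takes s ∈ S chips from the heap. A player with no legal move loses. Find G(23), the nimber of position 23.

G(0) = 0
G(1) = mex{0} = 1
G(2) = mex{1,0} = 2
G(3) = mex{2,1,0} = 3
G(4) = mex{3,2,1} = 0
G(5) = mex{0,3,2} = 1
G(6) = mex{1,0,3} = 2
G(7) = mex{2,1,0} = 3
G(8) = mex{3,2,1,0} = 4
G(9) = mex{4,3,2,1} = 0
G(10) = mex{0,4,3,2} = 1
G(11) = mex{1,0,4,3} = 2
G(12) = mex{2,1,0,0} = 3
G(13) = mex{3,2,1,1} = 0
G(14) = mex{0,3,2,2} = 1
G(15) = mex{1,0,3,3} = 2
G(16) = mex{2,1,0,4} = 3
G(17) = mex{3,2,1,0} = 4
G(18) = mex{4,3,2,1} = 0
G(19) = mex{0,4,3,2} = 1
G(20) = mex{1,0,4,3} = 2
G(21) = mex{2,1,0,0} = 3
G(22) = mex{3,2,1,1} = 0
G(23) = mex{0,3,2,2} = 1

1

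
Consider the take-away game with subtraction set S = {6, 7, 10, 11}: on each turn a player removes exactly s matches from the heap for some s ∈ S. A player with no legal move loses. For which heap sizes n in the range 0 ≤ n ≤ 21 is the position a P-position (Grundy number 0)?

G(0) = 0
G(1) = mex{} = 0
G(2) = mex{} = 0
G(3) = mex{} = 0
G(4) = mex{} = 0
G(5) = mex{} = 0
G(6) = mex{0} = 1
G(7) = mex{0,0} = 1
G(8) = mex{0,0} = 1
G(9) = mex{0,0} = 1
G(10) = mex{0,0,0} = 1
G(11) = mex{0,0,0,0} = 1
G(12) = mex{1,0,0,0} = 2
G(13) = mex{1,1,0,0} = 2
G(14) = mex{1,1,0,0} = 2
G(15) = mex{1,1,0,0} = 2
G(16) = mex{1,1,1,0} = 2
G(17) = mex{1,1,1,1} = 0
G(18) = mex{2,1,1,1} = 0
G(19) = mex{2,2,1,1} = 0
G(20) = mex{2,2,1,1} = 0
G(21) = mex{2,2,1,1} = 0
P-positions are exactly the n with G(n) = 0.

0, 1, 2, 3, 4, 5, 17, 18, 19, 20, 21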